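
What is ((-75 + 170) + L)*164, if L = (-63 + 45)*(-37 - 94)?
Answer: 402292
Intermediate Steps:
L = 2358 (L = -18*(-131) = 2358)
((-75 + 170) + L)*164 = ((-75 + 170) + 2358)*164 = (95 + 2358)*164 = 2453*164 = 402292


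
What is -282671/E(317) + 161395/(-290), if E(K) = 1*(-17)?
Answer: 15846175/986 ≈ 16071.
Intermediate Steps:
E(K) = -17
-282671/E(317) + 161395/(-290) = -282671/(-17) + 161395/(-290) = -282671*(-1/17) + 161395*(-1/290) = 282671/17 - 32279/58 = 15846175/986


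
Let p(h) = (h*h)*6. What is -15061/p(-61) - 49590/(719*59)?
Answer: -1746049021/947091246 ≈ -1.8436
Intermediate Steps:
p(h) = 6*h**2 (p(h) = h**2*6 = 6*h**2)
-15061/p(-61) - 49590/(719*59) = -15061/(6*(-61)**2) - 49590/(719*59) = -15061/(6*3721) - 49590/42421 = -15061/22326 - 49590*1/42421 = -15061*1/22326 - 49590/42421 = -15061/22326 - 49590/42421 = -1746049021/947091246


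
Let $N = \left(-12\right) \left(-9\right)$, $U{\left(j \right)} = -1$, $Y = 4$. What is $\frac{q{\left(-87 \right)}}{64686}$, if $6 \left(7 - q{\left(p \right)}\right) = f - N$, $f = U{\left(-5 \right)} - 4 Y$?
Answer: $\frac{167}{388116} \approx 0.00043028$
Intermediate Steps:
$f = -17$ ($f = -1 - 16 = -17$)
$N = 108$
$q{\left(p \right)} = \frac{167}{6}$ ($q{\left(p \right)} = 7 - \frac{-17 - 108}{6} = 7 - - \frac{125}{6} = 7 + \frac{125}{6} = \frac{167}{6}$)
$\frac{q{\left(-87 \right)}}{64686} = \frac{167}{6 \cdot 64686} = \frac{167}{6} \cdot \frac{1}{64686} = \frac{167}{388116}$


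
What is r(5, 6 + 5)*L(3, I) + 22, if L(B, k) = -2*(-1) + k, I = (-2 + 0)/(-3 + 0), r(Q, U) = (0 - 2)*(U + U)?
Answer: -286/3 ≈ -95.333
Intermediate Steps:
r(Q, U) = -4*U
I = ⅔ (I = -2/(-3) = -2*(-⅓) = ⅔ ≈ 0.66667)
L(B, k) = 2 + k
r(5, 6 + 5)*L(3, I) + 22 = (-4*(6 + 5))*(2 + ⅔) + 22 = -4*11*(8/3) + 22 = -44*8/3 + 22 = -352/3 + 22 = -286/3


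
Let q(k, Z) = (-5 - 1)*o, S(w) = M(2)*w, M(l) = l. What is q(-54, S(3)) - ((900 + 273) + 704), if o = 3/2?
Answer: -1886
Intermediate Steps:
o = 3/2 (o = 3*(1/2) = 3/2 ≈ 1.5000)
S(w) = 2*w
q(k, Z) = -9 (q(k, Z) = (-5 - 1)*(3/2) = -6*3/2 = -9)
q(-54, S(3)) - ((900 + 273) + 704) = -9 - ((900 + 273) + 704) = -9 - (1173 + 704) = -9 - 1*1877 = -9 - 1877 = -1886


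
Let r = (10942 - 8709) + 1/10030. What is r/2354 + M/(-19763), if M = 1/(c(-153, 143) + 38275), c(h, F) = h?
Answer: 8437003453442803/8894180595806660 ≈ 0.94860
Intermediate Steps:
r = 22396991/10030 (r = 2233 + 1/10030 = 22396991/10030 ≈ 2233.0)
M = 1/38122 (M = 1/(-153 + 38275) = 1/38122 ≈ 2.6232e-5)
r/2354 + M/(-19763) = (22396991/10030)/2354 + (1/38122)/(-19763) = (22396991/10030)*(1/2354) + (1/38122)*(-1/19763) = 22396991/23610620 - 1/753405086 = 8437003453442803/8894180595806660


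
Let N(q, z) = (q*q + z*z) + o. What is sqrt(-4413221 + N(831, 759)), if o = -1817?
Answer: 2*I*sqrt(787099) ≈ 1774.4*I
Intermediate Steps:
N(q, z) = -1817 + q**2 + z**2 (N(q, z) = (q*q + z*z) - 1817 = (q**2 + z**2) - 1817 = -1817 + q**2 + z**2)
sqrt(-4413221 + N(831, 759)) = sqrt(-4413221 + (-1817 + 831**2 + 759**2)) = sqrt(-4413221 + (-1817 + 690561 + 576081)) = sqrt(-4413221 + 1264825) = sqrt(-3148396) = 2*I*sqrt(787099)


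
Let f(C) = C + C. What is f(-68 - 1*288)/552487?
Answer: -712/552487 ≈ -0.0012887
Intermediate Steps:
f(C) = 2*C
f(-68 - 1*288)/552487 = (2*(-68 - 1*288))/552487 = (2*(-68 - 288))*(1/552487) = (2*(-356))*(1/552487) = -712*1/552487 = -712/552487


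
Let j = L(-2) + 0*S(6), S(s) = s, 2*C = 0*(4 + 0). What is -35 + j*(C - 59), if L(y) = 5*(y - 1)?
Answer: 850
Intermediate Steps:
C = 0 (C = (0*(4 + 0))/2 = (0*4)/2 = (½)*0 = 0)
L(y) = -5 + 5*y (L(y) = 5*(-1 + y) = -5 + 5*y)
j = -15 (j = (-5 + 5*(-2)) + 0*6 = (-5 - 10) + 0 = -15 + 0 = -15)
-35 + j*(C - 59) = -35 - 15*(0 - 59) = -35 - 15*(-59) = -35 + 885 = 850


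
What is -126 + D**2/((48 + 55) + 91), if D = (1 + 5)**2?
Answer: -11574/97 ≈ -119.32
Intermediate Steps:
D = 36 (D = 6**2 = 36)
-126 + D**2/((48 + 55) + 91) = -126 + 36**2/((48 + 55) + 91) = -126 + 1296/(103 + 91) = -126 + 1296/194 = -126 + 1296*(1/194) = -126 + 648/97 = -11574/97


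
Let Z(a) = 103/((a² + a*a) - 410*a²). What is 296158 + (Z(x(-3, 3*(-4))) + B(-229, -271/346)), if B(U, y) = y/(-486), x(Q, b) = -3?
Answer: 1693225166875/5717304 ≈ 2.9616e+5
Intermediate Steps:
Z(a) = -103/(408*a²) (Z(a) = 103/((a² + a²) - 410*a²) = 103/(2*a² - 410*a²) = 103/((-408*a²)) = 103*(-1/(408*a²)) = -103/(408*a²))
B(U, y) = -y/486 (B(U, y) = y*(-1/486) = -y/486)
296158 + (Z(x(-3, 3*(-4))) + B(-229, -271/346)) = 296158 + (-103/408/(-3)² - (-271)/(486*346)) = 296158 + (-103/408*⅑ - (-271)/(486*346)) = 296158 + (-103/3672 - 1/486*(-271/346)) = 296158 + (-103/3672 + 271/168156) = 296158 - 151157/5717304 = 1693225166875/5717304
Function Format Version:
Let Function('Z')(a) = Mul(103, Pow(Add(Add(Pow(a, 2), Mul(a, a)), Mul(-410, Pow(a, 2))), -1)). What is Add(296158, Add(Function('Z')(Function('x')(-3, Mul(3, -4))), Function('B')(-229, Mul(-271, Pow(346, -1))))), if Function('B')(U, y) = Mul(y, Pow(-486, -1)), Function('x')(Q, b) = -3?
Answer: Rational(1693225166875, 5717304) ≈ 2.9616e+5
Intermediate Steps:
Function('Z')(a) = Mul(Rational(-103, 408), Pow(a, -2)) (Function('Z')(a) = Mul(103, Pow(Add(Add(Pow(a, 2), Pow(a, 2)), Mul(-410, Pow(a, 2))), -1)) = Mul(103, Pow(Add(Mul(2, Pow(a, 2)), Mul(-410, Pow(a, 2))), -1)) = Mul(103, Pow(Mul(-408, Pow(a, 2)), -1)) = Mul(103, Mul(Rational(-1, 408), Pow(a, -2))) = Mul(Rational(-103, 408), Pow(a, -2)))
Function('B')(U, y) = Mul(Rational(-1, 486), y) (Function('B')(U, y) = Mul(y, Rational(-1, 486)) = Mul(Rational(-1, 486), y))
Add(296158, Add(Function('Z')(Function('x')(-3, Mul(3, -4))), Function('B')(-229, Mul(-271, Pow(346, -1))))) = Add(296158, Add(Mul(Rational(-103, 408), Pow(-3, -2)), Mul(Rational(-1, 486), Mul(-271, Pow(346, -1))))) = Add(296158, Add(Mul(Rational(-103, 408), Rational(1, 9)), Mul(Rational(-1, 486), Mul(-271, Rational(1, 346))))) = Add(296158, Add(Rational(-103, 3672), Mul(Rational(-1, 486), Rational(-271, 346)))) = Add(296158, Add(Rational(-103, 3672), Rational(271, 168156))) = Add(296158, Rational(-151157, 5717304)) = Rational(1693225166875, 5717304)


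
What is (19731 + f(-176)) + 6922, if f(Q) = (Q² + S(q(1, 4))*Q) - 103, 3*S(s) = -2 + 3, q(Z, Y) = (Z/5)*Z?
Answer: 172402/3 ≈ 57467.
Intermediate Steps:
q(Z, Y) = Z²/5 (q(Z, Y) = (Z*(⅕))*Z = (Z/5)*Z = Z²/5)
S(s) = ⅓ (S(s) = (-2 + 3)/3 = (⅓)*1 = ⅓)
f(Q) = -103 + Q² + Q/3 (f(Q) = (Q² + Q/3) - 103 = -103 + Q² + Q/3)
(19731 + f(-176)) + 6922 = (19731 + (-103 + (-176)² + (⅓)*(-176))) + 6922 = (19731 + (-103 + 30976 - 176/3)) + 6922 = (19731 + 92443/3) + 6922 = 151636/3 + 6922 = 172402/3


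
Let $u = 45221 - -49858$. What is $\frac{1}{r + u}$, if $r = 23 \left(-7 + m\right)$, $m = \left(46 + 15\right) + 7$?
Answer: $\frac{1}{96482} \approx 1.0365 \cdot 10^{-5}$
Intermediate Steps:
$m = 68$ ($m = 61 + 7 = 68$)
$r = 1403$ ($r = 23 \left(-7 + 68\right) = 23 \cdot 61 = 1403$)
$u = 95079$ ($u = 45221 + 49858 = 95079$)
$\frac{1}{r + u} = \frac{1}{1403 + 95079} = \frac{1}{96482}$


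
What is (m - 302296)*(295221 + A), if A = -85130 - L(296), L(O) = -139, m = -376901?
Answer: -142787585310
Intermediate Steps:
A = -84991 (A = -85130 - 1*(-139) = -85130 + 139 = -84991)
(m - 302296)*(295221 + A) = (-376901 - 302296)*(295221 - 84991) = -679197*210230 = -142787585310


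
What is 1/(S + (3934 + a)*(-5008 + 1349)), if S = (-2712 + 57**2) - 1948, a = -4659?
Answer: 1/2651364 ≈ 3.7716e-7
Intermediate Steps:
S = -1411 (S = (-2712 + 3249) - 1948 = 537 - 1948 = -1411)
1/(S + (3934 + a)*(-5008 + 1349)) = 1/(-1411 + (3934 - 4659)*(-5008 + 1349)) = 1/(-1411 - 725*(-3659)) = 1/(-1411 + 2652775) = 1/2651364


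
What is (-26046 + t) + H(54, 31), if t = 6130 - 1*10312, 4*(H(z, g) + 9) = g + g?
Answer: -60443/2 ≈ -30222.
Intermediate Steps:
H(z, g) = -9 + g/2 (H(z, g) = -9 + (g + g)/4 = -9 + (2*g)/4 = -9 + g/2)
t = -4182 (t = 6130 - 10312 = -4182)
(-26046 + t) + H(54, 31) = (-26046 - 4182) + (-9 + (1/2)*31) = -30228 + (-9 + 31/2) = -30228 + 13/2 = -60443/2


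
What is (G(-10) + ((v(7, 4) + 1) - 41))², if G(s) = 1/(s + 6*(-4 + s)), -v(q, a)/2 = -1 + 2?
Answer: 15594601/8836 ≈ 1764.9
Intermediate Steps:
v(q, a) = -2 (v(q, a) = -2*(-1 + 2) = -2*1 = -2)
G(s) = 1/(-24 + 7*s) (G(s) = 1/(s + (-24 + 6*s)) = 1/(-24 + 7*s))
(G(-10) + ((v(7, 4) + 1) - 41))² = (1/(-24 + 7*(-10)) + ((-2 + 1) - 41))² = (1/(-24 - 70) + (-1 - 41))² = (1/(-94) - 42)² = (-1/94 - 42)² = (-3949/94)² = 15594601/8836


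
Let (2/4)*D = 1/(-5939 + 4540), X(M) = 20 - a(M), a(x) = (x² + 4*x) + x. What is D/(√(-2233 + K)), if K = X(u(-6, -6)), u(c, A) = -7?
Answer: 2*I*√2227/3115573 ≈ 3.0294e-5*I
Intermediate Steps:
a(x) = x² + 5*x
X(M) = 20 - M*(5 + M)
K = 6 (K = 20 - 1*(-7)*(5 - 7) = 20 - 1*(-7)*(-2) = 20 - 14 = 6)
D = -2/1399 (D = 2/(-5939 + 4540) = 2/(-1399) = 2*(-1/1399) = -2/1399 ≈ -0.0014296)
D/(√(-2233 + K)) = -2/(1399*√(-2233 + 6)) = -2*(-I*√2227/2227)/1399 = -(-2)*I*√2227/3115573 = 2*I*√2227/3115573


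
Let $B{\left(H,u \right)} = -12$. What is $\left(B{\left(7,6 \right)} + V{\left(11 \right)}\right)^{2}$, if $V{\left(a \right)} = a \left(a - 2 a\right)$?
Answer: $17689$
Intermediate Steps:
$V{\left(a \right)} = - a^{2}$ ($V{\left(a \right)} = a \left(- a\right) = - a^{2}$)
$\left(B{\left(7,6 \right)} + V{\left(11 \right)}\right)^{2} = \left(-12 - 11^{2}\right)^{2} = \left(-12 - 121\right)^{2} = \left(-133\right)^{2} = 17689$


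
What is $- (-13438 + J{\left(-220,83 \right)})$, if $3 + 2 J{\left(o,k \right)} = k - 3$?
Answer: $\frac{26799}{2} \approx 13400.0$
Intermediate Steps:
$J{\left(o,k \right)} = -3 + \frac{k}{2}$ ($J{\left(o,k \right)} = - \frac{3}{2} + \frac{k - 3}{2} = - \frac{3}{2} + \frac{-3 + k}{2} = - \frac{3}{2} + \left(- \frac{3}{2} + \frac{k}{2}\right) = -3 + \frac{k}{2}$)
$- (-13438 + J{\left(-220,83 \right)}) = - (-13438 + \left(-3 + \frac{1}{2} \cdot 83\right)) = - (-13438 + \left(-3 + \frac{83}{2}\right)) = - (-13438 + \frac{77}{2}) = \left(-1\right) \left(- \frac{26799}{2}\right) = \frac{26799}{2}$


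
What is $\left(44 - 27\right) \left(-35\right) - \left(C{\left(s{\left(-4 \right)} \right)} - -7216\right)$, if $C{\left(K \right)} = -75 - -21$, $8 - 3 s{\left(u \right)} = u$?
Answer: $-7757$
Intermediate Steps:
$s{\left(u \right)} = \frac{8}{3} - \frac{u}{3}$
$C{\left(K \right)} = -54$ ($C{\left(K \right)} = -75 + 21 = -54$)
$\left(44 - 27\right) \left(-35\right) - \left(C{\left(s{\left(-4 \right)} \right)} - -7216\right) = \left(44 - 27\right) \left(-35\right) - \left(-54 - -7216\right) = 17 \left(-35\right) - \left(-54 + 7216\right) = -595 - 7162 = -7757$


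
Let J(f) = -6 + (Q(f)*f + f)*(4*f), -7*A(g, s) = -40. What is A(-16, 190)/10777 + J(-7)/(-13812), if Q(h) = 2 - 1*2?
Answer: -6890465/520981734 ≈ -0.013226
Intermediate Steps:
Q(h) = 0 (Q(h) = 2 - 2 = 0)
A(g, s) = 40/7 (A(g, s) = -⅐*(-40) = 40/7)
J(f) = -6 + 4*f² (J(f) = -6 + (0*f + f)*(4*f) = -6 + (0 + f)*(4*f) = -6 + f*(4*f) = -6 + 4*f²)
A(-16, 190)/10777 + J(-7)/(-13812) = (40/7)/10777 + (-6 + 4*(-7)²)/(-13812) = (40/7)*(1/10777) + (-6 + 4*49)*(-1/13812) = 40/75439 + (-6 + 196)*(-1/13812) = 40/75439 + 190*(-1/13812) = 40/75439 - 95/6906 = -6890465/520981734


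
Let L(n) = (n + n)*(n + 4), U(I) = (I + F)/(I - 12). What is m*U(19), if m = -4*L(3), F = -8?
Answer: -264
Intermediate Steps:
U(I) = (-8 + I)/(-12 + I) (U(I) = (I - 8)/(I - 12) = (-8 + I)/(-12 + I))
L(n) = 2*n*(4 + n) (L(n) = (2*n)*(4 + n) = 2*n*(4 + n))
m = -168 (m = -8*3*(4 + 3) = -8*3*7 = -4*42 = -168)
m*U(19) = -168*(-8 + 19)/(-12 + 19) = -168*11/7 = -264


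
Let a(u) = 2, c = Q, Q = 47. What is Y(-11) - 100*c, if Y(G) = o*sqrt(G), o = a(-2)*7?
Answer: -4700 + 14*I*sqrt(11) ≈ -4700.0 + 46.433*I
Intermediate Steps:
c = 47
o = 14 (o = 2*7 = 14)
Y(G) = 14*sqrt(G)
Y(-11) - 100*c = 14*sqrt(-11) - 100*47 = 14*(I*sqrt(11)) - 4700 = 14*I*sqrt(11) - 4700 = -4700 + 14*I*sqrt(11)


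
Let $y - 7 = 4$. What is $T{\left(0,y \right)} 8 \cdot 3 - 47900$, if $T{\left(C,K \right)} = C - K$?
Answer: $-48164$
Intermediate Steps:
$y = 11$ ($y = 7 + 4 = 11$)
$T{\left(0,y \right)} 8 \cdot 3 - 47900 = \left(0 - 11\right) 8 \cdot 3 - 47900 = \left(-11\right) 8 \cdot 3 - 47900 = \left(-88\right) 3 - 47900 = -264 - 47900 = -48164$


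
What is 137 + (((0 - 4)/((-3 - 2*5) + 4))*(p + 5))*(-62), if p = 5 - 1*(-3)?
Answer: -1991/9 ≈ -221.22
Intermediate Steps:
p = 8 (p = 5 + 3 = 8)
137 + (((0 - 4)/((-3 - 2*5) + 4))*(p + 5))*(-62) = 137 + (((0 - 4)/((-3 - 2*5) + 4))*(8 + 5))*(-62) = 137 + (-4/((-3 - 10) + 4)*13)*(-62) = 137 + (-4/(-13 + 4)*13)*(-62) = 137 + (-4/(-9)*13)*(-62) = 137 + (-4*(-1/9)*13)*(-62) = 137 + ((4/9)*13)*(-62) = 137 + (52/9)*(-62) = 137 - 3224/9 = -1991/9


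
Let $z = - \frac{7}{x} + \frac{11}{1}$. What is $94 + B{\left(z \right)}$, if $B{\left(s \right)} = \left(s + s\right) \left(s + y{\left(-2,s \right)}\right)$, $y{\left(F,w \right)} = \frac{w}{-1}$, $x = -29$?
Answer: $94$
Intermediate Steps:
$y{\left(F,w \right)} = - w$ ($y{\left(F,w \right)} = w \left(-1\right) = - w$)
$z = \frac{326}{29}$ ($z = - \frac{7}{-29} + \frac{11}{1} = \left(-7\right) \left(- \frac{1}{29}\right) + 11 \cdot 1 = \frac{7}{29} + 11 = \frac{326}{29} \approx 11.241$)
$B{\left(s \right)} = 0$ ($B{\left(s \right)} = \left(s + s\right) \left(s - s\right) = 2 s 0 = 0$)
$94 + B{\left(z \right)} = 94 + 0 = 94$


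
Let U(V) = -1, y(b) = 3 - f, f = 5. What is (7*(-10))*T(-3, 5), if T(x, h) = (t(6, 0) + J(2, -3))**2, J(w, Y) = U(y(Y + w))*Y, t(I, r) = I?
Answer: -5670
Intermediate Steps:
y(b) = -2 (y(b) = 3 - 1*5 = 3 - 5 = -2)
J(w, Y) = -Y
T(x, h) = 81 (T(x, h) = (6 - 1*(-3))**2 = (6 + 3)**2 = 9**2 = 81)
(7*(-10))*T(-3, 5) = (7*(-10))*81 = -70*81 = -5670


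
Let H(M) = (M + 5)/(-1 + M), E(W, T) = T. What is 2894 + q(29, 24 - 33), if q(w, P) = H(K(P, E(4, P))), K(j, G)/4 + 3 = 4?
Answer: 2897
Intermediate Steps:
K(j, G) = 4 (K(j, G) = -12 + 4*4 = -12 + 16 = 4)
H(M) = (5 + M)/(-1 + M)
q(w, P) = 3 (q(w, P) = (5 + 4)/(-1 + 4) = 9/3 = (⅓)*9 = 3)
2894 + q(29, 24 - 33) = 2894 + 3 = 2897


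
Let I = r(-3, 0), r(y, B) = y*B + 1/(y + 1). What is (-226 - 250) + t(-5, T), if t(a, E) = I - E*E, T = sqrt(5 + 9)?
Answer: -981/2 ≈ -490.50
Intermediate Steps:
T = sqrt(14) ≈ 3.7417
r(y, B) = 1/(1 + y) + B*y (r(y, B) = B*y + 1/(1 + y) = 1/(1 + y) + B*y)
I = -1/2 (I = (1 + 0*(-3) + 0*(-3)**2)/(1 - 3) = (1 + 0 + 0*9)/(-2) = -(1 + 0 + 0)/2 = -1/2*1 = -1/2 ≈ -0.50000)
t(a, E) = -1/2 - E**2 (t(a, E) = -1/2 - E*E = -1/2 - E**2)
(-226 - 250) + t(-5, T) = (-226 - 250) + (-1/2 - (sqrt(14))**2) = -476 + (-1/2 - 1*14) = -476 + (-1/2 - 14) = -476 - 29/2 = -981/2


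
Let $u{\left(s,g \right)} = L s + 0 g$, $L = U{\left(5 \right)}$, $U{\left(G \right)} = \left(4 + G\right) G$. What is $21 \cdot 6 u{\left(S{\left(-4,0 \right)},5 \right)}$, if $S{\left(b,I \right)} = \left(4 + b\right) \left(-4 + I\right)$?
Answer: $0$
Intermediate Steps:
$U{\left(G \right)} = G \left(4 + G\right)$
$S{\left(b,I \right)} = \left(-4 + I\right) \left(4 + b\right)$
$L = 45$ ($L = 5 \left(4 + 5\right) = 5 \cdot 9 = 45$)
$u{\left(s,g \right)} = 45 s$ ($u{\left(s,g \right)} = 45 s + 0 g = 45 s + 0 = 45 s$)
$21 \cdot 6 u{\left(S{\left(-4,0 \right)},5 \right)} = 21 \cdot 6 \cdot 45 \left(-16 - -16 + 4 \cdot 0 + 0 \left(-4\right)\right) = 126 \cdot 45 \left(-16 + 16 + 0 + 0\right) = 126 \cdot 45 \cdot 0 = 126 \cdot 0 = 0$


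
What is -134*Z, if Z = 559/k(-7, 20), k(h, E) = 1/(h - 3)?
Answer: 749060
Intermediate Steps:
k(h, E) = 1/(-3 + h)
Z = -5590 (Z = 559/(1/(-3 - 7)) = 559/(1/(-10)) = 559/(-⅒) = 559*(-10) = -5590)
-134*Z = -134*(-5590) = 749060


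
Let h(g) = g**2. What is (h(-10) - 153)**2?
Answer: 2809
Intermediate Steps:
(h(-10) - 153)**2 = ((-10)**2 - 153)**2 = (100 - 153)**2 = (-53)**2 = 2809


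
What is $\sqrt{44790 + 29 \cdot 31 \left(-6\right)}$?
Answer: $14 \sqrt{201} \approx 198.48$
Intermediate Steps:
$\sqrt{44790 + 29 \cdot 31 \left(-6\right)} = \sqrt{44790 + 899 \left(-6\right)} = \sqrt{44790 - 5394} = \sqrt{39396} = 14 \sqrt{201}$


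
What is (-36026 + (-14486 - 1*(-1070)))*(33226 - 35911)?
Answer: 132751770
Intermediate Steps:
(-36026 + (-14486 - 1*(-1070)))*(33226 - 35911) = (-36026 + (-14486 + 1070))*(-2685) = (-36026 - 13416)*(-2685) = -49442*(-2685) = 132751770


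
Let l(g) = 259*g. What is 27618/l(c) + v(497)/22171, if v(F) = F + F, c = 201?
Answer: 221355108/384733363 ≈ 0.57535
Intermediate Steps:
v(F) = 2*F
27618/l(c) + v(497)/22171 = 27618/((259*201)) + (2*497)/22171 = 27618/52059 + 994*(1/22171) = 27618*(1/52059) + 994/22171 = 9206/17353 + 994/22171 = 221355108/384733363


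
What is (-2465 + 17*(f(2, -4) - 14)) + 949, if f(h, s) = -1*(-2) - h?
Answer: -1754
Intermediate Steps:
f(h, s) = 2 - h
(-2465 + 17*(f(2, -4) - 14)) + 949 = (-2465 + 17*((2 - 1*2) - 14)) + 949 = (-2465 + 17*((2 - 2) - 14)) + 949 = (-2465 + 17*(0 - 14)) + 949 = (-2465 + 17*(-14)) + 949 = (-2465 - 238) + 949 = -2703 + 949 = -1754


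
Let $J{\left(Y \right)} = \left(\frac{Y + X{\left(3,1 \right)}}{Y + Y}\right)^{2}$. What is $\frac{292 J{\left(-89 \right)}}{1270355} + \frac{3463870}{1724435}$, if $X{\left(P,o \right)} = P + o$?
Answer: $\frac{1394241555183829}{694083842802817} \approx 2.0088$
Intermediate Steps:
$J{\left(Y \right)} = \frac{\left(4 + Y\right)^{2}}{4 Y^{2}}$ ($J{\left(Y \right)} = \left(\frac{Y + \left(3 + 1\right)}{Y + Y}\right)^{2} = \left(\frac{Y + 4}{2 Y}\right)^{2} = \left(\left(4 + Y\right) \frac{1}{2 Y}\right)^{2} = \left(\frac{4 + Y}{2 Y}\right)^{2} = \frac{\left(4 + Y\right)^{2}}{4 Y^{2}}$)
$\frac{292 J{\left(-89 \right)}}{1270355} + \frac{3463870}{1724435} = \frac{292 \frac{\left(4 - 89\right)^{2}}{4 \cdot 7921}}{1270355} + \frac{3463870}{1724435} = 292 \cdot \frac{1}{4} \cdot \frac{1}{7921} \left(-85\right)^{2} \cdot \frac{1}{1270355} + 3463870 \cdot \frac{1}{1724435} = 292 \cdot \frac{1}{4} \cdot \frac{1}{7921} \cdot 7225 \cdot \frac{1}{1270355} + \frac{692774}{344887} = 292 \cdot \frac{7225}{31684} \cdot \frac{1}{1270355} + \frac{692774}{344887} = \frac{527425}{7921} \cdot \frac{1}{1270355} + \frac{692774}{344887} = \frac{105485}{2012496391} + \frac{692774}{344887} = \frac{1394241555183829}{694083842802817}$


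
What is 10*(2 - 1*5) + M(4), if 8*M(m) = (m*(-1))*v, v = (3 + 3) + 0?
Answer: -33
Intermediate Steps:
v = 6 (v = 6 + 0 = 6)
M(m) = -3*m/4 (M(m) = ((m*(-1))*6)/8 = (-m*6)/8 = (-6*m)/8 = -3*m/4)
10*(2 - 1*5) + M(4) = 10*(2 - 1*5) - 3/4*4 = 10*(2 - 5) - 3 = 10*(-3) - 3 = -30 - 3 = -33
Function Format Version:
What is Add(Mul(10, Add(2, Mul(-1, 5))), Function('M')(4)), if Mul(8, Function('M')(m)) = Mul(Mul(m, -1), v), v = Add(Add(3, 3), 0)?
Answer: -33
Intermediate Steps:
v = 6 (v = Add(6, 0) = 6)
Function('M')(m) = Mul(Rational(-3, 4), m) (Function('M')(m) = Mul(Rational(1, 8), Mul(Mul(m, -1), 6)) = Mul(Rational(1, 8), Mul(Mul(-1, m), 6)) = Mul(Rational(1, 8), Mul(-6, m)) = Mul(Rational(-3, 4), m))
Add(Mul(10, Add(2, Mul(-1, 5))), Function('M')(4)) = Add(Mul(10, Add(2, Mul(-1, 5))), Mul(Rational(-3, 4), 4)) = Add(Mul(10, Add(2, -5)), -3) = Add(Mul(10, -3), -3) = Add(-30, -3) = -33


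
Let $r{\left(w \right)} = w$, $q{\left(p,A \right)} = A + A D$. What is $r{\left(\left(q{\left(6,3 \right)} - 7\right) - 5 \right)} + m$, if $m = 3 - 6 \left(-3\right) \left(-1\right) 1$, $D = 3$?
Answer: $-15$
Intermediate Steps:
$q{\left(p,A \right)} = 4 A$ ($q{\left(p,A \right)} = A + A 3 = A + 3 A = 4 A$)
$m = -15$ ($m = 3 - 6 \cdot 3 \cdot 1 = 3 - 18 = -15$)
$r{\left(\left(q{\left(6,3 \right)} - 7\right) - 5 \right)} + m = \left(\left(4 \cdot 3 - 7\right) - 5\right) - 15 = \left(\left(12 - 7\right) - 5\right) - 15 = \left(5 - 5\right) - 15 = 0 - 15 = -15$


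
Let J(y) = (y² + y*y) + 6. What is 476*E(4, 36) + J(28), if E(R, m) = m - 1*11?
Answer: 13474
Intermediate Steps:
E(R, m) = -11 + m (E(R, m) = m - 11 = -11 + m)
J(y) = 6 + 2*y² (J(y) = (y² + y²) + 6 = 2*y² + 6 = 6 + 2*y²)
476*E(4, 36) + J(28) = 476*(-11 + 36) + (6 + 2*28²) = 476*25 + (6 + 2*784) = 11900 + (6 + 1568) = 11900 + 1574 = 13474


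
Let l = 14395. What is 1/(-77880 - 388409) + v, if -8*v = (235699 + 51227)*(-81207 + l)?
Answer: 1117350839733320/466289 ≈ 2.3963e+9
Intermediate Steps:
v = 2396262489 (v = -(235699 + 51227)*(-81207 + 14395)/8 = -143463*(-66812)/4 = -1/8*(-19170099912) = 2396262489)
1/(-77880 - 388409) + v = 1/(-77880 - 388409) + 2396262489 = 1/(-466289) + 2396262489 = -1/466289 + 2396262489 = 1117350839733320/466289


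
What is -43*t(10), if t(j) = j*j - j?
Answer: -3870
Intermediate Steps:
t(j) = j² - j
-43*t(10) = -430*(-1 + 10) = -430*9 = -43*90 = -3870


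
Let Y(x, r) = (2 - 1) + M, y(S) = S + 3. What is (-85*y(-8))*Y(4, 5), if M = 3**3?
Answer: 11900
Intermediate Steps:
M = 27
y(S) = 3 + S
Y(x, r) = 28 (Y(x, r) = (2 - 1) + 27 = 1 + 27 = 28)
(-85*y(-8))*Y(4, 5) = -85*(3 - 8)*28 = -85*(-5)*28 = 425*28 = 11900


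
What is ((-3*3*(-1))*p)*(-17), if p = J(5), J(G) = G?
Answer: -765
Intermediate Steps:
p = 5
((-3*3*(-1))*p)*(-17) = ((-3*3*(-1))*5)*(-17) = (-9*(-1)*5)*(-17) = (9*5)*(-17) = 45*(-17) = -765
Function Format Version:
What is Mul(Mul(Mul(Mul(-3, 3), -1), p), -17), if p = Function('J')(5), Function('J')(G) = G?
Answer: -765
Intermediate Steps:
p = 5
Mul(Mul(Mul(Mul(-3, 3), -1), p), -17) = Mul(Mul(Mul(Mul(-3, 3), -1), 5), -17) = Mul(Mul(Mul(-9, -1), 5), -17) = Mul(Mul(9, 5), -17) = Mul(45, -17) = -765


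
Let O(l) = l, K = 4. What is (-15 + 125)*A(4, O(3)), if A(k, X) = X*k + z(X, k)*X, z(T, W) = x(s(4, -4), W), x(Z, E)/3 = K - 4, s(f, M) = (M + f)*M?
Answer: 1320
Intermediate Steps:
s(f, M) = M*(M + f)
x(Z, E) = 0 (x(Z, E) = 3*(4 - 4) = 3*0 = 0)
z(T, W) = 0
A(k, X) = X*k (A(k, X) = X*k + 0*X = X*k + 0 = X*k)
(-15 + 125)*A(4, O(3)) = (-15 + 125)*(3*4) = 110*12 = 1320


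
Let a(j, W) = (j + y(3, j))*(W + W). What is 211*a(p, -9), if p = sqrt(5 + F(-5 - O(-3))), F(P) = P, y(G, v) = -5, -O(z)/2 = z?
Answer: 18990 - 3798*I*sqrt(6) ≈ 18990.0 - 9303.2*I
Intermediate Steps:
O(z) = -2*z
p = I*sqrt(6) (p = sqrt(5 + (-5 - (-2)*(-3))) = sqrt(5 + (-5 - 1*6)) = sqrt(5 + (-5 - 6)) = sqrt(5 - 11) = sqrt(-6) = I*sqrt(6) ≈ 2.4495*I)
a(j, W) = 2*W*(-5 + j) (a(j, W) = (j - 5)*(W + W) = (-5 + j)*(2*W) = 2*W*(-5 + j))
211*a(p, -9) = 211*(2*(-9)*(-5 + I*sqrt(6))) = 211*(90 - 18*I*sqrt(6)) = 18990 - 3798*I*sqrt(6)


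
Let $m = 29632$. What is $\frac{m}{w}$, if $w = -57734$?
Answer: $- \frac{14816}{28867} \approx -0.51325$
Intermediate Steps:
$\frac{m}{w} = \frac{29632}{-57734} = 29632 \left(- \frac{1}{57734}\right) = - \frac{14816}{28867}$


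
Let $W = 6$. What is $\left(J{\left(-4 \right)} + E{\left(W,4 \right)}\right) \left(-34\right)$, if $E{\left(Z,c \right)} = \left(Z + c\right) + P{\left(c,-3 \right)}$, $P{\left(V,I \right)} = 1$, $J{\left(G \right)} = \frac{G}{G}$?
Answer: $-408$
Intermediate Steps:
$J{\left(G \right)} = 1$
$E{\left(Z,c \right)} = 1 + Z + c$ ($E{\left(Z,c \right)} = \left(Z + c\right) + 1 = 1 + Z + c$)
$\left(J{\left(-4 \right)} + E{\left(W,4 \right)}\right) \left(-34\right) = \left(1 + \left(1 + 6 + 4\right)\right) \left(-34\right) = \left(1 + 11\right) \left(-34\right) = 12 \left(-34\right) = -408$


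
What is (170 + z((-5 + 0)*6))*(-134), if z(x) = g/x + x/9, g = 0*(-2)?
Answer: -67000/3 ≈ -22333.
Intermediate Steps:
g = 0
z(x) = x/9 (z(x) = 0/x + x/9 = 0 + x*(1/9) = 0 + x/9 = x/9)
(170 + z((-5 + 0)*6))*(-134) = (170 + ((-5 + 0)*6)/9)*(-134) = (170 + (-5*6)/9)*(-134) = (170 + (1/9)*(-30))*(-134) = (170 - 10/3)*(-134) = (500/3)*(-134) = -67000/3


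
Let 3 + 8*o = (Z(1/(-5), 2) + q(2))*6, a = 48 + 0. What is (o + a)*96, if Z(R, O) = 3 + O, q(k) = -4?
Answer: 4644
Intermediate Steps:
a = 48
o = 3/8 (o = -3/8 + (((3 + 2) - 4)*6)/8 = -3/8 + ((5 - 4)*6)/8 = -3/8 + (1*6)/8 = -3/8 + (⅛)*6 = -3/8 + ¾ = 3/8 ≈ 0.37500)
(o + a)*96 = (3/8 + 48)*96 = (387/8)*96 = 4644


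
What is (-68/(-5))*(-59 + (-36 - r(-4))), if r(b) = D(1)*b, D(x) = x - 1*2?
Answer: -6732/5 ≈ -1346.4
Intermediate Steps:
D(x) = -2 + x (D(x) = x - 2 = -2 + x)
r(b) = -b (r(b) = (-2 + 1)*b = -b)
(-68/(-5))*(-59 + (-36 - r(-4))) = (-68/(-5))*(-59 + (-36 - (-1)*(-4))) = (-68*(-1)/5)*(-59 + (-36 - 1*4)) = (-4*(-17/5))*(-59 + (-36 - 4)) = 68*(-59 - 40)/5 = (68/5)*(-99) = -6732/5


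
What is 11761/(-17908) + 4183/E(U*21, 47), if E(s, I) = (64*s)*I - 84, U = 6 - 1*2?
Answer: -180986144/282709119 ≈ -0.64019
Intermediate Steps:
U = 4 (U = 6 - 2 = 4)
E(s, I) = -84 + 64*I*s (E(s, I) = 64*I*s - 84 = -84 + 64*I*s)
11761/(-17908) + 4183/E(U*21, 47) = 11761/(-17908) + 4183/(-84 + 64*47*(4*21)) = 11761*(-1/17908) + 4183/(-84 + 64*47*84) = -11761/17908 + 4183/(-84 + 252672) = -11761/17908 + 4183/252588 = -180986144/282709119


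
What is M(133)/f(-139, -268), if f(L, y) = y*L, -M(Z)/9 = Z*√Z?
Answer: -1197*√133/37252 ≈ -0.37057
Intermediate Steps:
M(Z) = -9*Z^(3/2) (M(Z) = -9*Z*√Z = -9*Z^(3/2))
f(L, y) = L*y
M(133)/f(-139, -268) = (-1197*√133)/((-139*(-268))) = -1197*√133/37252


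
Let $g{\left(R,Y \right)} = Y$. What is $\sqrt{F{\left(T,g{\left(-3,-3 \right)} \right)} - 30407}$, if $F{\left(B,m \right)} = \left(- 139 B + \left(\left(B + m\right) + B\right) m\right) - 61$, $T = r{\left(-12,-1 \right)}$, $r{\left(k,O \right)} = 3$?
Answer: $i \sqrt{30894} \approx 175.77 i$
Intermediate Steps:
$T = 3$
$F{\left(B,m \right)} = -61 - 139 B + m \left(m + 2 B\right)$ ($F{\left(B,m \right)} = \left(- 139 B + \left(m + 2 B\right) m\right) - 61 = \left(- 139 B + m \left(m + 2 B\right)\right) - 61 = -61 - 139 B + m \left(m + 2 B\right)$)
$\sqrt{F{\left(T,g{\left(-3,-3 \right)} \right)} - 30407} = \sqrt{\left(-61 + \left(-3\right)^{2} - 417 + 2 \cdot 3 \left(-3\right)\right) - 30407} = \sqrt{\left(-61 + 9 - 417 - 18\right) - 30407} = \sqrt{-487 - 30407} = \sqrt{-30894} = i \sqrt{30894}$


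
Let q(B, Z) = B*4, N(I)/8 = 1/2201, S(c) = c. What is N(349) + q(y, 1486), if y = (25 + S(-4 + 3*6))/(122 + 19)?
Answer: 114828/103447 ≈ 1.1100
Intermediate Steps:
y = 13/47 (y = (25 + (-4 + 3*6))/(122 + 19) = (25 + (-4 + 18))/141 = (25 + 14)*(1/141) = 39*(1/141) = 13/47 ≈ 0.27660)
N(I) = 8/2201
q(B, Z) = 4*B
N(349) + q(y, 1486) = 8/2201 + 4*(13/47) = 8/2201 + 52/47 = 114828/103447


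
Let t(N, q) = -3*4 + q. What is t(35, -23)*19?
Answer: -665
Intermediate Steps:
t(N, q) = -12 + q
t(35, -23)*19 = (-12 - 23)*19 = -35*19 = -665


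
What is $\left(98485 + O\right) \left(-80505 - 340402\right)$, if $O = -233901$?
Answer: $56997542312$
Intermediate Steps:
$\left(98485 + O\right) \left(-80505 - 340402\right) = \left(98485 - 233901\right) \left(-80505 - 340402\right) = \left(-135416\right) \left(-420907\right) = 56997542312$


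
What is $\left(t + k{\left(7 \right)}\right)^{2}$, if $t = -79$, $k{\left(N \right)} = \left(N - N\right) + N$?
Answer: $5184$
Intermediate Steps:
$k{\left(N \right)} = N$ ($k{\left(N \right)} = 0 + N = N$)
$\left(t + k{\left(7 \right)}\right)^{2} = \left(-79 + 7\right)^{2} = \left(-72\right)^{2} = 5184$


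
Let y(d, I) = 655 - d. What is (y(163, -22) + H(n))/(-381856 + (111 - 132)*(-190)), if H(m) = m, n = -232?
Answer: -130/188933 ≈ -0.00068807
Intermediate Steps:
(y(163, -22) + H(n))/(-381856 + (111 - 132)*(-190)) = ((655 - 1*163) - 232)/(-381856 + (111 - 132)*(-190)) = ((655 - 163) - 232)/(-381856 - 21*(-190)) = (492 - 232)/(-381856 + 3990) = 260/(-377866) = 260*(-1/377866) = -130/188933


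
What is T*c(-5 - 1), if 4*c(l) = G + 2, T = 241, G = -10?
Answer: -482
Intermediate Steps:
c(l) = -2 (c(l) = (-10 + 2)/4 = (¼)*(-8) = -2)
T*c(-5 - 1) = 241*(-2) = -482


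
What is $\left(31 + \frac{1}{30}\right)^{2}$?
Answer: $\frac{866761}{900} \approx 963.07$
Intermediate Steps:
$\left(31 + \frac{1}{30}\right)^{2} = \left(\frac{931}{30}\right)^{2} = \frac{866761}{900}$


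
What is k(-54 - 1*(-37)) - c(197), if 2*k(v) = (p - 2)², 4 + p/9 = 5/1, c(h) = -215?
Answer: 479/2 ≈ 239.50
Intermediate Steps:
p = 9 (p = -36 + 9*(5/1) = -36 + 9*(5*1) = -36 + 9*5 = -36 + 45 = 9)
k(v) = 49/2 (k(v) = (9 - 2)²/2 = (½)*7² = (½)*49 = 49/2)
k(-54 - 1*(-37)) - c(197) = 49/2 - 1*(-215) = 49/2 + 215 = 479/2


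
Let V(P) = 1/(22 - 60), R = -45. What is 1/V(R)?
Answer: -38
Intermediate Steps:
V(P) = -1/38 (V(P) = 1/(-38) = -1/38)
1/V(R) = 1/(-1/38) = -38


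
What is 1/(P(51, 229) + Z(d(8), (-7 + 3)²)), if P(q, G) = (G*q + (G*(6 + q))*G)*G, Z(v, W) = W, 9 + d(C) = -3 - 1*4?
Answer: 1/687186880 ≈ 1.4552e-9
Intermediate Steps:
d(C) = -16 (d(C) = -9 + (-3 - 1*4) = -9 + (-3 - 4) = -9 - 7 = -16)
P(q, G) = G*(G*q + G²*(6 + q)) (P(q, G) = (G*q + G²*(6 + q))*G = G*(G*q + G²*(6 + q)))
1/(P(51, 229) + Z(d(8), (-7 + 3)²)) = 1/(229²*(51 + 6*229 + 229*51) + (-7 + 3)²) = 1/(52441*(51 + 1374 + 11679) + (-4)²) = 1/(52441*13104 + 16) = 1/(687186864 + 16) = 1/687186880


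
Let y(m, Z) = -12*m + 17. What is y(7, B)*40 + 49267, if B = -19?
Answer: 46587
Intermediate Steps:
y(m, Z) = 17 - 12*m
y(7, B)*40 + 49267 = (17 - 12*7)*40 + 49267 = (17 - 84)*40 + 49267 = -67*40 + 49267 = -2680 + 49267 = 46587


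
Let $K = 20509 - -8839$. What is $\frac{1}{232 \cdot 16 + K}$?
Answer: $\frac{1}{33060} \approx 3.0248 \cdot 10^{-5}$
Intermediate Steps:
$K = 29348$ ($K = 20509 + 8839 = 29348$)
$\frac{1}{232 \cdot 16 + K} = \frac{1}{232 \cdot 16 + 29348} = \frac{1}{3712 + 29348} = \frac{1}{33060}$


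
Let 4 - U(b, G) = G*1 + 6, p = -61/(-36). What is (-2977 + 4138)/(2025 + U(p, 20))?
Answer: 1161/2003 ≈ 0.57963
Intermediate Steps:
p = 61/36 (p = -61*(-1/36) = 61/36 ≈ 1.6944)
U(b, G) = -2 - G (U(b, G) = 4 - (G*1 + 6) = 4 - (G + 6) = 4 - (6 + G) = 4 + (-6 - G) = -2 - G)
(-2977 + 4138)/(2025 + U(p, 20)) = (-2977 + 4138)/(2025 + (-2 - 1*20)) = 1161/(2025 + (-2 - 20)) = 1161/(2025 - 22) = 1161/2003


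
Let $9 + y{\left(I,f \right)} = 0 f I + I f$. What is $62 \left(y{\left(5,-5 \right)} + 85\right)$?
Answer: $3162$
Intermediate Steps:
$y{\left(I,f \right)} = -9 + I f$ ($y{\left(I,f \right)} = -9 + \left(0 f I + I f\right) = -9 + \left(0 I + I f\right) = -9 + \left(0 + I f\right) = -9 + I f$)
$62 \left(y{\left(5,-5 \right)} + 85\right) = 62 \left(\left(-9 + 5 \left(-5\right)\right) + 85\right) = 62 \left(\left(-9 - 25\right) + 85\right) = 62 \left(-34 + 85\right) = 62 \cdot 51 = 3162$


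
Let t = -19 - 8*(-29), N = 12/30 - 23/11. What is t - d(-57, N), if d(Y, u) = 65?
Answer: 148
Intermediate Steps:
N = -93/55 (N = 12*(1/30) - 23*1/11 = ⅖ - 23/11 = -93/55 ≈ -1.6909)
t = 213 (t = -19 + 232 = 213)
t - d(-57, N) = 213 - 1*65 = 213 - 65 = 148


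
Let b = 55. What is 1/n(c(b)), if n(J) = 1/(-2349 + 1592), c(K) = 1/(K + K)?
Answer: -757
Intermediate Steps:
c(K) = 1/(2*K)
n(J) = -1/757 (n(J) = 1/(-757) = -1/757)
1/n(c(b)) = 1/(-1/757) = -757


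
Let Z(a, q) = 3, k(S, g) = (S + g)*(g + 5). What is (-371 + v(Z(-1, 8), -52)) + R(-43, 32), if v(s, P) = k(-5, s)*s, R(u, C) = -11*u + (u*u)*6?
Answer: 11148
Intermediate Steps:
k(S, g) = (5 + g)*(S + g) (k(S, g) = (S + g)*(5 + g) = (5 + g)*(S + g))
R(u, C) = -11*u + 6*u² (R(u, C) = -11*u + u²*6 = -11*u + 6*u²)
v(s, P) = s*(-25 + s²) (v(s, P) = (s² + 5*(-5) + 5*s - 5*s)*s = (s² - 25 + 5*s - 5*s)*s = (-25 + s²)*s = s*(-25 + s²))
(-371 + v(Z(-1, 8), -52)) + R(-43, 32) = (-371 + 3*(-25 + 3²)) - 43*(-11 + 6*(-43)) = (-371 + 3*(-25 + 9)) - 43*(-11 - 258) = (-371 + 3*(-16)) - 43*(-269) = (-371 - 48) + 11567 = -419 + 11567 = 11148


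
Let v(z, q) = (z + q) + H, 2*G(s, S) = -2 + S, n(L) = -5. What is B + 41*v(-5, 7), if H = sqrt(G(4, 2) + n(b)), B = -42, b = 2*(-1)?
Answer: 40 + 41*I*sqrt(5) ≈ 40.0 + 91.679*I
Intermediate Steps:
b = -2
G(s, S) = -1 + S/2 (G(s, S) = (-2 + S)/2 = -1 + S/2)
H = I*sqrt(5) (H = sqrt((-1 + (1/2)*2) - 5) = sqrt((-1 + 1) - 5) = sqrt(0 - 5) = sqrt(-5) = I*sqrt(5) ≈ 2.2361*I)
v(z, q) = q + z + I*sqrt(5) (v(z, q) = (z + q) + I*sqrt(5) = (q + z) + I*sqrt(5) = q + z + I*sqrt(5))
B + 41*v(-5, 7) = -42 + 41*(7 - 5 + I*sqrt(5)) = -42 + 41*(2 + I*sqrt(5)) = -42 + (82 + 41*I*sqrt(5)) = 40 + 41*I*sqrt(5)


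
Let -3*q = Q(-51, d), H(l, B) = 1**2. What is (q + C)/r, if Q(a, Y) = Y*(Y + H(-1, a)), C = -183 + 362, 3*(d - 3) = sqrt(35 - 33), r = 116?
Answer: 4723/3132 - 7*sqrt(2)/1044 ≈ 1.4985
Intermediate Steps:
H(l, B) = 1
d = 3 + sqrt(2)/3 (d = 3 + sqrt(35 - 33)/3 = 3 + sqrt(2)/3 ≈ 3.4714)
C = 179
Q(a, Y) = Y*(1 + Y) (Q(a, Y) = Y*(Y + 1) = Y*(1 + Y))
q = -(3 + sqrt(2)/3)*(4 + sqrt(2)/3)/3 (q = -(3 + sqrt(2)/3)*(1 + (3 + sqrt(2)/3))/3 = -(3 + sqrt(2)/3)*(4 + sqrt(2)/3)/3 ≈ -5.1740)
(q + C)/r = ((-110/27 - 7*sqrt(2)/9) + 179)/116 = (4723/27 - 7*sqrt(2)/9)*(1/116) = 4723/3132 - 7*sqrt(2)/1044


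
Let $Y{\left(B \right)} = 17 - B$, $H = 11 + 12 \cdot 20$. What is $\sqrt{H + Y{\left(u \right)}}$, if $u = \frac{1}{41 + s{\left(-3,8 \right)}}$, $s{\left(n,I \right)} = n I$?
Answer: $\frac{\sqrt{77435}}{17} \approx 16.369$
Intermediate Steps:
$s{\left(n,I \right)} = I n$
$H = 251$ ($H = 11 + 240 = 251$)
$u = \frac{1}{17}$ ($u = \frac{1}{41 + 8 \left(-3\right)} = \frac{1}{41 - 24} = \frac{1}{17} \approx 0.058824$)
$\sqrt{H + Y{\left(u \right)}} = \sqrt{251 + \left(17 - \frac{1}{17}\right)} = \sqrt{251 + \frac{288}{17}} = \sqrt{\frac{4555}{17}} = \frac{\sqrt{77435}}{17}$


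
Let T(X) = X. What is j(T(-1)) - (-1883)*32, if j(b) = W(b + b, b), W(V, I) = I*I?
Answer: 60257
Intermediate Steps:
W(V, I) = I**2
j(b) = b**2
j(T(-1)) - (-1883)*32 = (-1)**2 - (-1883)*32 = 1 - 1*(-60256) = 1 + 60256 = 60257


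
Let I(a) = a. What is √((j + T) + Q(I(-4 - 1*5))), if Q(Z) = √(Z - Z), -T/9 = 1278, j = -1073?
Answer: 5*I*√503 ≈ 112.14*I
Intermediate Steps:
T = -11502 (T = -9*1278 = -11502)
Q(Z) = 0 (Q(Z) = √0 = 0)
√((j + T) + Q(I(-4 - 1*5))) = √((-1073 - 11502) + 0) = √(-12575 + 0) = √(-12575) = 5*I*√503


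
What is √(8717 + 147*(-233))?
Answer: I*√25534 ≈ 159.79*I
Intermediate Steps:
√(8717 + 147*(-233)) = √(8717 - 34251) = √(-25534) = I*√25534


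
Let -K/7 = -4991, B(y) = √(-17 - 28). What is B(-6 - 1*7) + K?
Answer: 34937 + 3*I*√5 ≈ 34937.0 + 6.7082*I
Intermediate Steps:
B(y) = 3*I*√5 (B(y) = √(-45) = 3*I*√5)
K = 34937 (K = -7*(-4991) = 34937)
B(-6 - 1*7) + K = 3*I*√5 + 34937 = 34937 + 3*I*√5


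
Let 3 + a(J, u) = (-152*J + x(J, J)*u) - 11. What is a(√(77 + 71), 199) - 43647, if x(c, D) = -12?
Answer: -46049 - 304*√37 ≈ -47898.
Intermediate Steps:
a(J, u) = -14 - 152*J - 12*u (a(J, u) = -3 + ((-152*J - 12*u) - 11) = -3 + (-11 - 152*J - 12*u) = -14 - 152*J - 12*u)
a(√(77 + 71), 199) - 43647 = (-14 - 152*√(77 + 71) - 12*199) - 43647 = (-14 - 304*√37 - 2388) - 43647 = (-2402 - 304*√37) - 43647 = -46049 - 304*√37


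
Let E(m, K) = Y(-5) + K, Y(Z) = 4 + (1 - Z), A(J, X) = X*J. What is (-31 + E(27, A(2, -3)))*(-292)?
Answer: 7884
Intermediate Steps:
A(J, X) = J*X
Y(Z) = 5 - Z
E(m, K) = 10 + K (E(m, K) = (5 - 1*(-5)) + K = (5 + 5) + K = 10 + K)
(-31 + E(27, A(2, -3)))*(-292) = (-31 + (10 + 2*(-3)))*(-292) = (-31 + (10 - 6))*(-292) = (-31 + 4)*(-292) = -27*(-292) = 7884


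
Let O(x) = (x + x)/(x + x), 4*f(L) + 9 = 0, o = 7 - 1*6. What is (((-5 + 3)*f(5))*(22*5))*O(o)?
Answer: 495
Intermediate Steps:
o = 1 (o = 7 - 6 = 1)
f(L) = -9/4 (f(L) = -9/4 + (1/4)*0 = -9/4 + 0 = -9/4)
O(x) = 1 (O(x) = (2*x)/((2*x)) = (2*x)*(1/(2*x)) = 1)
(((-5 + 3)*f(5))*(22*5))*O(o) = (((-5 + 3)*(-9/4))*(22*5))*1 = (-2*(-9/4)*110)*1 = ((9/2)*110)*1 = 495*1 = 495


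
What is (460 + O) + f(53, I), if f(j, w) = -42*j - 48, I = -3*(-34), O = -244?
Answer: -2058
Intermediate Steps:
I = 102
f(j, w) = -48 - 42*j
(460 + O) + f(53, I) = (460 - 244) + (-48 - 42*53) = 216 + (-48 - 2226) = 216 - 2274 = -2058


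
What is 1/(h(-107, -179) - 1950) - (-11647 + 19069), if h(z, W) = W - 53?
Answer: -16194805/2182 ≈ -7422.0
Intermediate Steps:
h(z, W) = -53 + W
1/(h(-107, -179) - 1950) - (-11647 + 19069) = 1/((-53 - 179) - 1950) - (-11647 + 19069) = 1/(-232 - 1950) - 1*7422 = 1/(-2182) - 7422 = -1/2182 - 7422 = -16194805/2182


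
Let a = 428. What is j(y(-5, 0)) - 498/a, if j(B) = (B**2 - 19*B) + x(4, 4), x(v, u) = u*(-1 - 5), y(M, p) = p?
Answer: -5385/214 ≈ -25.164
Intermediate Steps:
x(v, u) = -6*u (x(v, u) = u*(-6) = -6*u)
j(B) = -24 + B**2 - 19*B (j(B) = (B**2 - 19*B) - 6*4 = (B**2 - 19*B) - 24 = -24 + B**2 - 19*B)
j(y(-5, 0)) - 498/a = (-24 + 0**2 - 19*0) - 498/428 = (-24 + 0 + 0) - 498*1/428 = -24 - 249/214 = -5385/214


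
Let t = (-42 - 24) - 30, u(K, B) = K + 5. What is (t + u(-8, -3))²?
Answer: 9801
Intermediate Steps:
u(K, B) = 5 + K
t = -96 (t = -66 - 30 = -96)
(t + u(-8, -3))² = (-96 + (5 - 8))² = (-96 - 3)² = (-99)² = 9801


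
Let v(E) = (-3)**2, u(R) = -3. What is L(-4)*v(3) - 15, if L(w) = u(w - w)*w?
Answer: 93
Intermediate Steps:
L(w) = -3*w
v(E) = 9
L(-4)*v(3) - 15 = -3*(-4)*9 - 15 = 12*9 - 15 = 108 - 15 = 93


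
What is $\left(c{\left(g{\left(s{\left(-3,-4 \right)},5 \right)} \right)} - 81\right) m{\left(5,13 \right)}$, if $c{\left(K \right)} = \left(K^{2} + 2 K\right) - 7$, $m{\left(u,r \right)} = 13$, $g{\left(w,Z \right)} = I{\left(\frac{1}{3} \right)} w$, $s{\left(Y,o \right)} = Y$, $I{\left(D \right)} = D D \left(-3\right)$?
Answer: $-1105$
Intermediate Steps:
$I{\left(D \right)} = - 3 D^{2}$ ($I{\left(D \right)} = D^{2} \left(-3\right) = - 3 D^{2}$)
$g{\left(w,Z \right)} = - \frac{w}{3}$ ($g{\left(w,Z \right)} = - 3 \left(\frac{1}{3}\right)^{2} w = - \frac{3}{9} w = \left(-3\right) \frac{1}{9} w = - \frac{w}{3}$)
$c{\left(K \right)} = -7 + K^{2} + 2 K$
$\left(c{\left(g{\left(s{\left(-3,-4 \right)},5 \right)} \right)} - 81\right) m{\left(5,13 \right)} = \left(\left(-7 + \left(\left(- \frac{1}{3}\right) \left(-3\right)\right)^{2} + 2 \left(\left(- \frac{1}{3}\right) \left(-3\right)\right)\right) - 81\right) 13 = \left(\left(-7 + 1^{2} + 2 \cdot 1\right) - 81\right) 13 = \left(\left(-7 + 1 + 2\right) - 81\right) 13 = \left(-4 - 81\right) 13 = \left(-85\right) 13 = -1105$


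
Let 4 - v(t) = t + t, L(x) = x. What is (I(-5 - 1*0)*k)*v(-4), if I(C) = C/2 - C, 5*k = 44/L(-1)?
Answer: -264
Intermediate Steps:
k = -44/5 (k = (44/(-1))/5 = (44*(-1))/5 = (⅕)*(-44) = -44/5 ≈ -8.8000)
v(t) = 4 - 2*t (v(t) = 4 - (t + t) = 4 - 2*t)
I(C) = -C/2 (I(C) = C*(½) - C = C/2 - C = -C/2)
(I(-5 - 1*0)*k)*v(-4) = (-(-5 - 1*0)/2*(-44/5))*(4 - 2*(-4)) = (-(-5 + 0)/2*(-44/5))*(4 + 8) = (-½*(-5)*(-44/5))*12 = ((5/2)*(-44/5))*12 = -22*12 = -264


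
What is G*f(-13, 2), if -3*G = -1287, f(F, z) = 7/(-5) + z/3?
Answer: -1573/5 ≈ -314.60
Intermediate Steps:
f(F, z) = -7/5 + z/3 (f(F, z) = 7*(-⅕) + z*(⅓) = -7/5 + z/3)
G = 429 (G = -⅓*(-1287) = 429)
G*f(-13, 2) = 429*(-7/5 + (⅓)*2) = 429*(-7/5 + ⅔) = 429*(-11/15) = -1573/5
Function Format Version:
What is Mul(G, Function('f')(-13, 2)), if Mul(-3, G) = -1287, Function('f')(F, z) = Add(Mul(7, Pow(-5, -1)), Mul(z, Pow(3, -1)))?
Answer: Rational(-1573, 5) ≈ -314.60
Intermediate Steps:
Function('f')(F, z) = Add(Rational(-7, 5), Mul(Rational(1, 3), z)) (Function('f')(F, z) = Add(Mul(7, Rational(-1, 5)), Mul(z, Rational(1, 3))) = Add(Rational(-7, 5), Mul(Rational(1, 3), z)))
G = 429 (G = Mul(Rational(-1, 3), -1287) = 429)
Mul(G, Function('f')(-13, 2)) = Mul(429, Add(Rational(-7, 5), Mul(Rational(1, 3), 2))) = Mul(429, Add(Rational(-7, 5), Rational(2, 3))) = Mul(429, Rational(-11, 15)) = Rational(-1573, 5)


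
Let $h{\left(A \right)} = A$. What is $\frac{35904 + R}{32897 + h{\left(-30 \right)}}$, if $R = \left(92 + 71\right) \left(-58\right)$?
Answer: $\frac{1150}{1429} \approx 0.80476$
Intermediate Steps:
$R = -9454$ ($R = 163 \left(-58\right) = -9454$)
$\frac{35904 + R}{32897 + h{\left(-30 \right)}} = \frac{35904 - 9454}{32897 - 30} = \frac{26450}{32867} = 26450 \cdot \frac{1}{32867} = \frac{1150}{1429}$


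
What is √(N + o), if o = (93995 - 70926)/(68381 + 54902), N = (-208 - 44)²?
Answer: √965180967459383/123283 ≈ 252.00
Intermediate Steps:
N = 63504 (N = (-252)² = 63504)
o = 23069/123283 ≈ 0.18712
√(N + o) = √(63504 + 23069/123283) = √(7828986701/123283) = √965180967459383/123283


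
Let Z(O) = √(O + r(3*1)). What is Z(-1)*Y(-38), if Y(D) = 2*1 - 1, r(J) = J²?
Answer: 2*√2 ≈ 2.8284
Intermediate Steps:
Y(D) = 1 (Y(D) = 2 - 1 = 1)
Z(O) = √(9 + O) (Z(O) = √(O + (3*1)²) = √(O + 3²) = √(O + 9) = √(9 + O))
Z(-1)*Y(-38) = √(9 - 1)*1 = √8*1 = (2*√2)*1 = 2*√2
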